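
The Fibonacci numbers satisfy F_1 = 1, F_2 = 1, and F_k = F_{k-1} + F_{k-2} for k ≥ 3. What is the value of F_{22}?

Iterating the recurrence up to F_{16} = 987 and F_{15} = 610:
F_{17} = F_{16} + F_{15} = 987 + 610 = 1597
F_{18} = F_{17} + F_{16} = 1597 + 987 = 2584
F_{19} = F_{18} + F_{17} = 2584 + 1597 = 4181
F_{20} = F_{19} + F_{18} = 4181 + 2584 = 6765
F_{21} = F_{20} + F_{19} = 6765 + 4181 = 10946
F_{22} = F_{21} + F_{20} = 10946 + 6765 = 17711

17711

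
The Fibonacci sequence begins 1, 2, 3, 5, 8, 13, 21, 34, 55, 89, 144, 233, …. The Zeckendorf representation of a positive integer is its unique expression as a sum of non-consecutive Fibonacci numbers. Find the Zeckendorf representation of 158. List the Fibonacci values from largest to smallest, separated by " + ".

144 + 13 + 1

Greedy algorithm:
144 ≤ 158 < 233, so take 144; remainder 14
13 ≤ 14 < 21, so take 13; remainder 1
1 ≤ 1 < 2, so take 1; remainder 0
So 158 = 144 + 13 + 1, with no two terms consecutive in the sequence.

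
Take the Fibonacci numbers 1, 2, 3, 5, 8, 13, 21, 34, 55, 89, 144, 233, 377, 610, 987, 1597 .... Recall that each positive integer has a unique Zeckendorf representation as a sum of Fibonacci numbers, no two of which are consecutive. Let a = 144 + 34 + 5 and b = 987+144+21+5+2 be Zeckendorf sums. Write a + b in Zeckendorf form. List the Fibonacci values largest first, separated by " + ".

The two numbers are 183 and 1159, so their sum is 1342.
1342 − 987 = 355
355 − 233 = 122
122 − 89 = 33
33 − 21 = 12
12 − 8 = 4
4 − 3 = 1
1 − 1 = 0

987 + 233 + 89 + 21 + 8 + 3 + 1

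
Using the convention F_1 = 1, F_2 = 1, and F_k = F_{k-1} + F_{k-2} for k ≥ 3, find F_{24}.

Iterating the recurrence up to F_{19} = 4181 and F_{18} = 2584:
F_{20} = F_{19} + F_{18} = 4181 + 2584 = 6765
F_{21} = F_{20} + F_{19} = 6765 + 4181 = 10946
F_{22} = F_{21} + F_{20} = 10946 + 6765 = 17711
F_{23} = F_{22} + F_{21} = 17711 + 10946 = 28657
F_{24} = F_{23} + F_{22} = 28657 + 17711 = 46368

46368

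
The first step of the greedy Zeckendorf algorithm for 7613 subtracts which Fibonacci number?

6765

6765 ≤ 7613 < 10946, so the largest Fibonacci number not exceeding 7613 is 6765.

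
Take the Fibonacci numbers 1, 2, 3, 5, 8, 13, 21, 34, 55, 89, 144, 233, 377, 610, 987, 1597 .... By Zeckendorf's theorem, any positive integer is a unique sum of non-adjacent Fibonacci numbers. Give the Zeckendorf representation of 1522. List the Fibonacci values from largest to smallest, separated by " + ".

1522: greatest Fibonacci not exceeding it is 987, leaving 535
535: greatest Fibonacci not exceeding it is 377, leaving 158
158: greatest Fibonacci not exceeding it is 144, leaving 14
14: greatest Fibonacci not exceeding it is 13, leaving 1
1: greatest Fibonacci not exceeding it is 1, leaving 0
So 1522 = 987 + 377 + 144 + 13 + 1, with no two terms consecutive in the sequence.

987 + 377 + 144 + 13 + 1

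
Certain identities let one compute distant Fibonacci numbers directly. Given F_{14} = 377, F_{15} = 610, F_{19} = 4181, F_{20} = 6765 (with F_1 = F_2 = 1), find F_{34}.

5702887

By the addition formula F_{m+n} = F_m F_{n+1} + F_{m−1} F_n with m=15, n=19: F_{34} = 610·6765 + 377·4181 = 4126650 + 1576237 = 5702887.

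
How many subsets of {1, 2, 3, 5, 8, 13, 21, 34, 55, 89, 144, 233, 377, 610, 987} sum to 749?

18

Each representation comes from the Zeckendorf form by replacing some F_k with F_{k−1} + F_{k−2} where possible.
749 = 610+89+34+13+3 = 610+89+34+13+2+1 = 610+89+34+8+5+3 = … (15 more), for 18 in all.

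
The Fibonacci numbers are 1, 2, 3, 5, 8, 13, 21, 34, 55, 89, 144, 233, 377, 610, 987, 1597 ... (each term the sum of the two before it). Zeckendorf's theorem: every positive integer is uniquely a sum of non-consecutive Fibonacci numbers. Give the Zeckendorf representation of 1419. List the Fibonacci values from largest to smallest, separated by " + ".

987 ≤ 1419 < 1597, so take 987; remainder 432
377 ≤ 432 < 610, so take 377; remainder 55
55 ≤ 55 < 89, so take 55; remainder 0
So 1419 = 987 + 377 + 55, with no two terms consecutive in the sequence.

987 + 377 + 55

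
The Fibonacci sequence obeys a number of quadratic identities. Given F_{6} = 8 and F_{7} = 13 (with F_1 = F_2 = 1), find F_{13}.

By F_{2k+1} = F_k² + F_{k+1}²: F_{13} = 8² + 13² = 64 + 169 = 233.

233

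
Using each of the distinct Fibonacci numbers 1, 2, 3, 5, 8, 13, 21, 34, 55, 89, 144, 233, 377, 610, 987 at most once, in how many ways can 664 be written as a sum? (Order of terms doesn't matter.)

664 = 610+34+13+5+2 = 377+233+34+13+5+2 = 377+144+89+34+13+5+2 — 3 representations.

3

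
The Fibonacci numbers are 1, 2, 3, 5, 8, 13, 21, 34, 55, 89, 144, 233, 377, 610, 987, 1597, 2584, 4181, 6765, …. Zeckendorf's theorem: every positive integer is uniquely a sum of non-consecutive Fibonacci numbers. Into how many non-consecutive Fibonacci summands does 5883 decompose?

5

take 4181 (≤ 5883); 5883 − 4181 = 1702
take 1597 (≤ 1702); 1702 − 1597 = 105
take 89 (≤ 105); 105 − 89 = 16
take 13 (≤ 16); 16 − 13 = 3
take 3 (≤ 3); 3 − 3 = 0
5883 = 4181 + 1597 + 89 + 13 + 3, which has 5 terms.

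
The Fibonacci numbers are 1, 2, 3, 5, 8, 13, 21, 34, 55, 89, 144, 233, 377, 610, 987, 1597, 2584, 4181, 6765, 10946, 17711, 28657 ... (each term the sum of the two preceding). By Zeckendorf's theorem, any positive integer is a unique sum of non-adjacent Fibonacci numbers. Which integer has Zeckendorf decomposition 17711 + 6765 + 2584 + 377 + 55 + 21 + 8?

17711 + 6765 + 2584 + 377 + 55 + 21 + 8 = 27521.

27521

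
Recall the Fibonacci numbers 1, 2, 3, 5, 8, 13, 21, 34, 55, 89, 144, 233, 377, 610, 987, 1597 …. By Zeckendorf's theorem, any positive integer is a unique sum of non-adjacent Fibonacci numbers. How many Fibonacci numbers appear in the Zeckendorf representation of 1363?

7

Greedy algorithm:
987 ≤ 1363 < 1597, so take 987; remainder 376
233 ≤ 376 < 377, so take 233; remainder 143
89 ≤ 143 < 144, so take 89; remainder 54
34 ≤ 54 < 55, so take 34; remainder 20
13 ≤ 20 < 21, so take 13; remainder 7
5 ≤ 7 < 8, so take 5; remainder 2
2 ≤ 2 < 3, so take 2; remainder 0
1363 = 987 + 233 + 89 + 34 + 13 + 5 + 2, which has 7 terms.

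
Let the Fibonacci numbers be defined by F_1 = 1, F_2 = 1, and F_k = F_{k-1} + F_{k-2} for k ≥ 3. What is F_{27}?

Iterating the recurrence up to F_{21} = 10946 and F_{20} = 6765:
F_{22} = F_{21} + F_{20} = 10946 + 6765 = 17711
F_{23} = F_{22} + F_{21} = 17711 + 10946 = 28657
F_{24} = F_{23} + F_{22} = 28657 + 17711 = 46368
F_{25} = F_{24} + F_{23} = 46368 + 28657 = 75025
F_{26} = F_{25} + F_{24} = 75025 + 46368 = 121393
F_{27} = F_{26} + F_{25} = 121393 + 75025 = 196418

196418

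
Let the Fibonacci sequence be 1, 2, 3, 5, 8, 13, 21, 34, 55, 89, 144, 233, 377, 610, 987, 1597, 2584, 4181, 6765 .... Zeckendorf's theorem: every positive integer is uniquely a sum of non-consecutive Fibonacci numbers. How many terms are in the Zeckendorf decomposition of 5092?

Greedy algorithm:
5092: greatest Fibonacci not exceeding it is 4181, leaving 911
911: greatest Fibonacci not exceeding it is 610, leaving 301
301: greatest Fibonacci not exceeding it is 233, leaving 68
68: greatest Fibonacci not exceeding it is 55, leaving 13
13: greatest Fibonacci not exceeding it is 13, leaving 0
5092 = 4181 + 610 + 233 + 55 + 13, which has 5 terms.

5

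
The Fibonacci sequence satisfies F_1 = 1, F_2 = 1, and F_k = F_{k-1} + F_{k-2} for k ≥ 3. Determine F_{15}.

610

Iterating the recurrence up to F_{7} = 13 and F_{6} = 8:
F_{8} = F_{7} + F_{6} = 13 + 8 = 21
F_{9} = F_{8} + F_{7} = 21 + 13 = 34
F_{10} = F_{9} + F_{8} = 34 + 21 = 55
F_{11} = F_{10} + F_{9} = 55 + 34 = 89
F_{12} = F_{11} + F_{10} = 89 + 55 = 144
F_{13} = F_{12} + F_{11} = 144 + 89 = 233
F_{14} = F_{13} + F_{12} = 233 + 144 = 377
F_{15} = F_{14} + F_{13} = 377 + 233 = 610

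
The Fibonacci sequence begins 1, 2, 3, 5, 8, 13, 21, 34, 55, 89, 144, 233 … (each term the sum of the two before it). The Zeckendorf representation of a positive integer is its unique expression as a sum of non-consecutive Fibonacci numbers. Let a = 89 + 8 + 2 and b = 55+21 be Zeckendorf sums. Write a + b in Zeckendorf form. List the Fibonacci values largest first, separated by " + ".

144 + 21 + 8 + 2

The two numbers are 99 and 76, so their sum is 175.
Repeatedly subtract the largest Fibonacci number that fits:
144 ≤ 175 < 233, so take 144; remainder 31
21 ≤ 31 < 34, so take 21; remainder 10
8 ≤ 10 < 13, so take 8; remainder 2
2 ≤ 2 < 3, so take 2; remainder 0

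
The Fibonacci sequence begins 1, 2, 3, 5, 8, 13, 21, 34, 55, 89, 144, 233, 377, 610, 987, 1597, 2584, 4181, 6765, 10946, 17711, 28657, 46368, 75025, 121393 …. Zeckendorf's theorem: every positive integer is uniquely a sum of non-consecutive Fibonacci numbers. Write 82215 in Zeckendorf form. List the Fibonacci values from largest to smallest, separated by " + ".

Greedy algorithm:
take 75025 (≤ 82215); 82215 − 75025 = 7190
take 6765 (≤ 7190); 7190 − 6765 = 425
take 377 (≤ 425); 425 − 377 = 48
take 34 (≤ 48); 48 − 34 = 14
take 13 (≤ 14); 14 − 13 = 1
take 1 (≤ 1); 1 − 1 = 0
So 82215 = 75025 + 6765 + 377 + 34 + 13 + 1, with no two terms consecutive in the sequence.

75025 + 6765 + 377 + 34 + 13 + 1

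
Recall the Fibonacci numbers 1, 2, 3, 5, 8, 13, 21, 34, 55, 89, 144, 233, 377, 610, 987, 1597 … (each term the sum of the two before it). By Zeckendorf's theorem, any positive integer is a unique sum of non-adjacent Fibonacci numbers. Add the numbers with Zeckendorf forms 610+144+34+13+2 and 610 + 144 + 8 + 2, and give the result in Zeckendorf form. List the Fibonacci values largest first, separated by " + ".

987 + 377 + 144 + 55 + 3 + 1

The two numbers are 803 and 764, so their sum is 1567.
987 ≤ 1567 < 1597, so take 987; remainder 580
377 ≤ 580 < 610, so take 377; remainder 203
144 ≤ 203 < 233, so take 144; remainder 59
55 ≤ 59 < 89, so take 55; remainder 4
3 ≤ 4 < 5, so take 3; remainder 1
1 ≤ 1 < 2, so take 1; remainder 0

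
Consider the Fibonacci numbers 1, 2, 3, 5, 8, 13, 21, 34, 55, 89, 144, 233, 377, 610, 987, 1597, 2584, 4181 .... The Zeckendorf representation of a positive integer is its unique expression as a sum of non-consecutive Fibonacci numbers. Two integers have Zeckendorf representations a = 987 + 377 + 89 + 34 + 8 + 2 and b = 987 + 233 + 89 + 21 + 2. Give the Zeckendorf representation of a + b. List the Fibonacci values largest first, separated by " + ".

2584 + 233 + 8 + 3 + 1

The two numbers are 1497 and 1332, so their sum is 2829.
subtract 2584 from 2829: 245 remains
subtract 233 from 245: 12 remains
subtract 8 from 12: 4 remains
subtract 3 from 4: 1 remains
subtract 1 from 1: 0 remains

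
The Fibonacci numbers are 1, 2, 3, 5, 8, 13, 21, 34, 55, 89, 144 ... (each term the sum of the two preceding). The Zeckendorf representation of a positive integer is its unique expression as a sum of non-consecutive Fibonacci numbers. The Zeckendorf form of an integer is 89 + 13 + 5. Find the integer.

89 + 13 + 5 = 107.

107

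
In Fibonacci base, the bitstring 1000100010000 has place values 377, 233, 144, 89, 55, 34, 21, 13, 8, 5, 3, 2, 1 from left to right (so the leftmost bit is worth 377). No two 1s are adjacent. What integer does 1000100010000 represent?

Summing the place values of the 1 bits: 377 + 55 + 8 = 440.

440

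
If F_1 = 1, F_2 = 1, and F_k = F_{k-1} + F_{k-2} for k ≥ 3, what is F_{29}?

514229

Iterating the recurrence up to F_{22} = 17711 and F_{21} = 10946:
F_{23} = F_{22} + F_{21} = 17711 + 10946 = 28657
F_{24} = F_{23} + F_{22} = 28657 + 17711 = 46368
F_{25} = F_{24} + F_{23} = 46368 + 28657 = 75025
F_{26} = F_{25} + F_{24} = 75025 + 46368 = 121393
F_{27} = F_{26} + F_{25} = 121393 + 75025 = 196418
F_{28} = F_{27} + F_{26} = 196418 + 121393 = 317811
F_{29} = F_{28} + F_{27} = 317811 + 196418 = 514229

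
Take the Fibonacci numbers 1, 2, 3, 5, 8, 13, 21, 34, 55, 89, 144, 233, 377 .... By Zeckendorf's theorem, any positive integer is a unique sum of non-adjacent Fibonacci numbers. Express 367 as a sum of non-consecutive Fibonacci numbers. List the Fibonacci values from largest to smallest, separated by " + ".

233 + 89 + 34 + 8 + 3

take 233 (≤ 367); 367 − 233 = 134
take 89 (≤ 134); 134 − 89 = 45
take 34 (≤ 45); 45 − 34 = 11
take 8 (≤ 11); 11 − 8 = 3
take 3 (≤ 3); 3 − 3 = 0
So 367 = 233 + 89 + 34 + 8 + 3, with no two terms consecutive in the sequence.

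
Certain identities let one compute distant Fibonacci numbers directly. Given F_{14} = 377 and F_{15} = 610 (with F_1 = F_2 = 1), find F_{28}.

317811

By the doubling identity F_{2k} = F_k(2F_{k+1} − F_k): F_{28} = 377·(2·610 − 377) = 377·843 = 317811.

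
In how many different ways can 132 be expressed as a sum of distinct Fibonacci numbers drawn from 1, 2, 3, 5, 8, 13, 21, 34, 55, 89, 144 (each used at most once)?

6

132 = 89+34+8+1 = 89+34+5+3+1 = 89+21+13+8+1 = 89+21+13+5+3+1 = 55+34+21+13+8+1 = … (1 more), for 6 in all.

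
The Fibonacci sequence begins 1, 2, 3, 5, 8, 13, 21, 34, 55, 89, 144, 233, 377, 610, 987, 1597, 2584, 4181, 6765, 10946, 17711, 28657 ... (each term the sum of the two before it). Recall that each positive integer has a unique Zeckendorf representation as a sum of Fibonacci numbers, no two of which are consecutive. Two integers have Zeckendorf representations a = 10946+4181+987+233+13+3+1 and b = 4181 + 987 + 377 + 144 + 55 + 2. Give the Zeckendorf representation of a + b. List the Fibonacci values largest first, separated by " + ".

17711 + 4181 + 144 + 55 + 13 + 5 + 1

The two numbers are 16364 and 5746, so their sum is 22110.
17711 ≤ 22110 < 28657, so take 17711; remainder 4399
4181 ≤ 4399 < 6765, so take 4181; remainder 218
144 ≤ 218 < 233, so take 144; remainder 74
55 ≤ 74 < 89, so take 55; remainder 19
13 ≤ 19 < 21, so take 13; remainder 6
5 ≤ 6 < 8, so take 5; remainder 1
1 ≤ 1 < 2, so take 1; remainder 0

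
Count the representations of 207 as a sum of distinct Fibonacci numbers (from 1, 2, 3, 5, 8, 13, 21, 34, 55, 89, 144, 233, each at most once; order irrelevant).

Each representation comes from the Zeckendorf form by replacing some F_k with F_{k−1} + F_{k−2} where possible.
207 = 144+55+8 = 144+55+5+3 = 144+34+21+8 = 144+55+5+2+1 = … (9 more), for 13 in all.

13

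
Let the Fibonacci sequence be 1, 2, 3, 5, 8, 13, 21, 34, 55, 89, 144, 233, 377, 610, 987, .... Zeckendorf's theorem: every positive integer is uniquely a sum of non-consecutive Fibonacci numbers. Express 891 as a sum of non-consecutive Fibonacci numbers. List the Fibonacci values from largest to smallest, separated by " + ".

largest Fibonacci ≤ 891 is 610; 891 − 610 = 281
largest Fibonacci ≤ 281 is 233; 281 − 233 = 48
largest Fibonacci ≤ 48 is 34; 48 − 34 = 14
largest Fibonacci ≤ 14 is 13; 14 − 13 = 1
largest Fibonacci ≤ 1 is 1; 1 − 1 = 0
So 891 = 610 + 233 + 34 + 13 + 1, with no two terms consecutive in the sequence.

610 + 233 + 34 + 13 + 1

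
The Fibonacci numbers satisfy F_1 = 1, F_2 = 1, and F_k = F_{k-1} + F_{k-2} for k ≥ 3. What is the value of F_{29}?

Iterating the recurrence up to F_{25} = 75025 and F_{24} = 46368:
F_{26} = F_{25} + F_{24} = 75025 + 46368 = 121393
F_{27} = F_{26} + F_{25} = 121393 + 75025 = 196418
F_{28} = F_{27} + F_{26} = 196418 + 121393 = 317811
F_{29} = F_{28} + F_{27} = 317811 + 196418 = 514229

514229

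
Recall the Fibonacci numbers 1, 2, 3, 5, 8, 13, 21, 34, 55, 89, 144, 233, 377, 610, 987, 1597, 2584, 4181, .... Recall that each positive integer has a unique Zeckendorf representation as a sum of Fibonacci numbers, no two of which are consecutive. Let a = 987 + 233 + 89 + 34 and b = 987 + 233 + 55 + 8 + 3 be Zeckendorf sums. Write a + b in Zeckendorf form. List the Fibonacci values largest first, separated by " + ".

The two numbers are 1343 and 1286, so their sum is 2629.
2629: greatest Fibonacci not exceeding it is 2584, leaving 45
45: greatest Fibonacci not exceeding it is 34, leaving 11
11: greatest Fibonacci not exceeding it is 8, leaving 3
3: greatest Fibonacci not exceeding it is 3, leaving 0

2584 + 34 + 8 + 3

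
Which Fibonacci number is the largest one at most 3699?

2584

2584 ≤ 3699 < 4181, so the largest Fibonacci number not exceeding 3699 is 2584.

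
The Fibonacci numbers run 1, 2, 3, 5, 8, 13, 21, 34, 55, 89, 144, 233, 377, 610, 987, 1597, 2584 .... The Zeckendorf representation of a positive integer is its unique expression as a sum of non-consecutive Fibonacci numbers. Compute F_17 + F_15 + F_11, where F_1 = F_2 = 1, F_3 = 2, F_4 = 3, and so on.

F_17 + F_15 + F_11 = 1597 + 610 + 89 = 2296.

2296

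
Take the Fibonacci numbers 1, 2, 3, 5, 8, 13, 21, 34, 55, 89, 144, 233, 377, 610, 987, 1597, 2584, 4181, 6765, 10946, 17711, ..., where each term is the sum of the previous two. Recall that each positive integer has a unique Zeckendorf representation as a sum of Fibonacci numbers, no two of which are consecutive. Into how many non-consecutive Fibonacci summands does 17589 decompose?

7

Greedy algorithm:
17589 − 10946 = 6643
6643 − 4181 = 2462
2462 − 1597 = 865
865 − 610 = 255
255 − 233 = 22
22 − 21 = 1
1 − 1 = 0
17589 = 10946 + 4181 + 1597 + 610 + 233 + 21 + 1, which has 7 terms.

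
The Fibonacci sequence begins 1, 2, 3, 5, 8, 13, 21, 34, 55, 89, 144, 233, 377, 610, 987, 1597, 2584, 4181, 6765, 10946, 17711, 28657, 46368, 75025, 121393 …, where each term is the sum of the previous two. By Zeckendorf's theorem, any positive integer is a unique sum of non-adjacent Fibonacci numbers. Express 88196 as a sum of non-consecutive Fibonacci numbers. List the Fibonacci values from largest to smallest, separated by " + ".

75025 ≤ 88196 < 121393, so take 75025; remainder 13171
10946 ≤ 13171 < 17711, so take 10946; remainder 2225
1597 ≤ 2225 < 2584, so take 1597; remainder 628
610 ≤ 628 < 987, so take 610; remainder 18
13 ≤ 18 < 21, so take 13; remainder 5
5 ≤ 5 < 8, so take 5; remainder 0
So 88196 = 75025 + 10946 + 1597 + 610 + 13 + 5, with no two terms consecutive in the sequence.

75025 + 10946 + 1597 + 610 + 13 + 5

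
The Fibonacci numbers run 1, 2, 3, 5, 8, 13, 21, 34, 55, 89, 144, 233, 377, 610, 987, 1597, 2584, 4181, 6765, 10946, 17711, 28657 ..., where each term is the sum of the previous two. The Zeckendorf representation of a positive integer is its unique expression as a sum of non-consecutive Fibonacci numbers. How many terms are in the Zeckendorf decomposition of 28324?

28324: greatest Fibonacci not exceeding it is 17711, leaving 10613
10613: greatest Fibonacci not exceeding it is 6765, leaving 3848
3848: greatest Fibonacci not exceeding it is 2584, leaving 1264
1264: greatest Fibonacci not exceeding it is 987, leaving 277
277: greatest Fibonacci not exceeding it is 233, leaving 44
44: greatest Fibonacci not exceeding it is 34, leaving 10
10: greatest Fibonacci not exceeding it is 8, leaving 2
2: greatest Fibonacci not exceeding it is 2, leaving 0
28324 = 17711 + 6765 + 2584 + 987 + 233 + 34 + 8 + 2, which has 8 terms.

8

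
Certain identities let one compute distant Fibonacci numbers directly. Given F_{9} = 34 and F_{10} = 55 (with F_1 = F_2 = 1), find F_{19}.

4181

By F_{2k+1} = F_k² + F_{k+1}²: F_{19} = 34² + 55² = 1156 + 3025 = 4181.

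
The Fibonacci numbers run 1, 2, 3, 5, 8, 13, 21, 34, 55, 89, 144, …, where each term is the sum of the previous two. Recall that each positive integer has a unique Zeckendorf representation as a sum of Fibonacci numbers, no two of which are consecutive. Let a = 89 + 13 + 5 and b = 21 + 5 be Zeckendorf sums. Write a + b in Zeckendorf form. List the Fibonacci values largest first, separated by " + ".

The two numbers are 107 and 26, so their sum is 133.
largest Fibonacci ≤ 133 is 89; 133 − 89 = 44
largest Fibonacci ≤ 44 is 34; 44 − 34 = 10
largest Fibonacci ≤ 10 is 8; 10 − 8 = 2
largest Fibonacci ≤ 2 is 2; 2 − 2 = 0

89 + 34 + 8 + 2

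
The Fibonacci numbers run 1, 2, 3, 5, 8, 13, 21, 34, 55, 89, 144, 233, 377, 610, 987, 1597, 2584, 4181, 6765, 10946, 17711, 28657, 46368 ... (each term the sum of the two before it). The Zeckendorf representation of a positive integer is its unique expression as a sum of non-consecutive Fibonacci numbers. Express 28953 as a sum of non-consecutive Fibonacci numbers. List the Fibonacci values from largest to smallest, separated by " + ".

Greedy algorithm:
28657 ≤ 28953 < 46368, so take 28657; remainder 296
233 ≤ 296 < 377, so take 233; remainder 63
55 ≤ 63 < 89, so take 55; remainder 8
8 ≤ 8 < 13, so take 8; remainder 0
So 28953 = 28657 + 233 + 55 + 8, with no two terms consecutive in the sequence.

28657 + 233 + 55 + 8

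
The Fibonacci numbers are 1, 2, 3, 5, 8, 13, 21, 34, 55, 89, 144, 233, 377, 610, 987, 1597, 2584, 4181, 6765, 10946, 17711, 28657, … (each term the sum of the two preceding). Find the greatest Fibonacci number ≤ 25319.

17711

17711 ≤ 25319 < 28657, so the largest Fibonacci number not exceeding 25319 is 17711.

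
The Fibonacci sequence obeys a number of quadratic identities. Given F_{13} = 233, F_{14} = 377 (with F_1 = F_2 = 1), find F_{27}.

By the addition formula F_{m+n} = F_m F_{n+1} + F_{m−1} F_n with m=14, n=13: F_{27} = 377·377 + 233·233 = 142129 + 54289 = 196418.

196418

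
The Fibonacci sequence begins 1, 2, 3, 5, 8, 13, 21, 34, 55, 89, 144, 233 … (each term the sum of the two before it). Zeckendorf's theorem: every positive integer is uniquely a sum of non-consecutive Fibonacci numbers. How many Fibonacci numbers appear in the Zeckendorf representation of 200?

3

Greedily peel off the largest Fibonacci term at each step:
200: greatest Fibonacci not exceeding it is 144, leaving 56
56: greatest Fibonacci not exceeding it is 55, leaving 1
1: greatest Fibonacci not exceeding it is 1, leaving 0
200 = 144 + 55 + 1, which has 3 terms.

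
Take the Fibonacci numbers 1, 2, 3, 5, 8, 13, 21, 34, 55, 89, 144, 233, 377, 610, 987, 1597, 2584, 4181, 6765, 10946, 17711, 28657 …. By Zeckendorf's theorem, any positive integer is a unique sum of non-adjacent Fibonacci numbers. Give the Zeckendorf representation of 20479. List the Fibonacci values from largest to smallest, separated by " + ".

17711 + 2584 + 144 + 34 + 5 + 1

Greedy algorithm:
largest Fibonacci ≤ 20479 is 17711; 20479 − 17711 = 2768
largest Fibonacci ≤ 2768 is 2584; 2768 − 2584 = 184
largest Fibonacci ≤ 184 is 144; 184 − 144 = 40
largest Fibonacci ≤ 40 is 34; 40 − 34 = 6
largest Fibonacci ≤ 6 is 5; 6 − 5 = 1
largest Fibonacci ≤ 1 is 1; 1 − 1 = 0
So 20479 = 17711 + 2584 + 144 + 34 + 5 + 1, with no two terms consecutive in the sequence.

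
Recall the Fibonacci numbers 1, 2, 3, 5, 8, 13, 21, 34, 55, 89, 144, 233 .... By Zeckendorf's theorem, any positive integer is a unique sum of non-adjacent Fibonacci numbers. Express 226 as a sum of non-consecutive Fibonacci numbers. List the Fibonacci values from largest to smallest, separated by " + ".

subtract 144 from 226: 82 remains
subtract 55 from 82: 27 remains
subtract 21 from 27: 6 remains
subtract 5 from 6: 1 remains
subtract 1 from 1: 0 remains
So 226 = 144 + 55 + 21 + 5 + 1, with no two terms consecutive in the sequence.

144 + 55 + 21 + 5 + 1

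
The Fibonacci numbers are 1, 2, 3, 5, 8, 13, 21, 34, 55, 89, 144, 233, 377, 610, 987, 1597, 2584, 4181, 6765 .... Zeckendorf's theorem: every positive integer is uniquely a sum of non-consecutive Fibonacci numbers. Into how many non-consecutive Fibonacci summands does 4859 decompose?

Repeatedly subtract the largest Fibonacci number that fits:
subtract 4181 from 4859: 678 remains
subtract 610 from 678: 68 remains
subtract 55 from 68: 13 remains
subtract 13 from 13: 0 remains
4859 = 4181 + 610 + 55 + 13, which has 4 terms.

4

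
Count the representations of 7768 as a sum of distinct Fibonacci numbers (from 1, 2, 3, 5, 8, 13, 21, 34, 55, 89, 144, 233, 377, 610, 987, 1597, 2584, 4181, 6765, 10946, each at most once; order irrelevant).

7768 = 6765+987+13+3 = 6765+987+13+2+1 = 6765+987+8+5+3 = 6765+610+377+13+3 = 6765+987+8+5+2+1 = … (51 more), for 56 in all.

56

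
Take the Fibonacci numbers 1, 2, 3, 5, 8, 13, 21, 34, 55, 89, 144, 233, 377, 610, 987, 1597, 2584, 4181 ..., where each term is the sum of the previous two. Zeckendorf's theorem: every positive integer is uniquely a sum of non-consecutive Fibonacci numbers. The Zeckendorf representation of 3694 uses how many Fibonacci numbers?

2584 ≤ 3694 < 4181, so take 2584; remainder 1110
987 ≤ 1110 < 1597, so take 987; remainder 123
89 ≤ 123 < 144, so take 89; remainder 34
34 ≤ 34 < 55, so take 34; remainder 0
3694 = 2584 + 987 + 89 + 34, which has 4 terms.

4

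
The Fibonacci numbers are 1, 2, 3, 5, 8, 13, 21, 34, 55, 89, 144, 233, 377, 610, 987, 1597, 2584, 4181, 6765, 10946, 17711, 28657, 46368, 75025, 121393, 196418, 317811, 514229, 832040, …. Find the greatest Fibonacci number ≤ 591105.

514229

514229 ≤ 591105 < 832040, so the largest Fibonacci number not exceeding 591105 is 514229.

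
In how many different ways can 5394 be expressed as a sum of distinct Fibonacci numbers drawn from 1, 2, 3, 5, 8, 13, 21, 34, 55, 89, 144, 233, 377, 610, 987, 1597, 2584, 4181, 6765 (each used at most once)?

5394 = 4181+987+144+55+21+5+1 = 4181+987+144+55+21+3+2+1 = 4181+987+144+55+13+8+5+1 = 4181+610+377+144+55+21+5+1 = 4181+987+144+55+13+8+3+2+1 = … (31 more), for 36 in all.

36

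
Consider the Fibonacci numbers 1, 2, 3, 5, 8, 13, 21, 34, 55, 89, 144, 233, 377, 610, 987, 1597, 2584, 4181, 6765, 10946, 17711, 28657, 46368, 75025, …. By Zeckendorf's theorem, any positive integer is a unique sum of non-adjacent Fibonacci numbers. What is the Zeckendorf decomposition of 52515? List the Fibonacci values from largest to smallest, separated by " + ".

52515 − 46368 = 6147
6147 − 4181 = 1966
1966 − 1597 = 369
369 − 233 = 136
136 − 89 = 47
47 − 34 = 13
13 − 13 = 0
So 52515 = 46368 + 4181 + 1597 + 233 + 89 + 34 + 13, with no two terms consecutive in the sequence.

46368 + 4181 + 1597 + 233 + 89 + 34 + 13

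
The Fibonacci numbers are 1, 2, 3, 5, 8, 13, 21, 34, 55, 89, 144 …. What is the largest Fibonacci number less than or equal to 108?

89 ≤ 108 < 144, so the largest Fibonacci number not exceeding 108 is 89.

89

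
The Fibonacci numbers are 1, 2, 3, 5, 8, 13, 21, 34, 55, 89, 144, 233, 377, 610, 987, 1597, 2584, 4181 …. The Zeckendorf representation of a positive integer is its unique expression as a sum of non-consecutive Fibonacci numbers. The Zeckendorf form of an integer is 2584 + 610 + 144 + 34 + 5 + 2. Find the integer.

3379

2584 + 610 + 144 + 34 + 5 + 2 = 3379.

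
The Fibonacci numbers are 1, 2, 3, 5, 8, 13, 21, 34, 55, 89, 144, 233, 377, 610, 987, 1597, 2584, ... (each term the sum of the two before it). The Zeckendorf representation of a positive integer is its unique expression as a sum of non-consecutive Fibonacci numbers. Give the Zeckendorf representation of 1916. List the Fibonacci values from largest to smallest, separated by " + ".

1597 + 233 + 55 + 21 + 8 + 2

Repeatedly subtract the largest Fibonacci number that fits:
largest Fibonacci ≤ 1916 is 1597; 1916 − 1597 = 319
largest Fibonacci ≤ 319 is 233; 319 − 233 = 86
largest Fibonacci ≤ 86 is 55; 86 − 55 = 31
largest Fibonacci ≤ 31 is 21; 31 − 21 = 10
largest Fibonacci ≤ 10 is 8; 10 − 8 = 2
largest Fibonacci ≤ 2 is 2; 2 − 2 = 0
So 1916 = 1597 + 233 + 55 + 21 + 8 + 2, with no two terms consecutive in the sequence.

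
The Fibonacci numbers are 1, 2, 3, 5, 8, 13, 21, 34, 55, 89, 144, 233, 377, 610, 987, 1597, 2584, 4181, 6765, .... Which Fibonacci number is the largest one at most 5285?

4181

4181 ≤ 5285 < 6765, so the largest Fibonacci number not exceeding 5285 is 4181.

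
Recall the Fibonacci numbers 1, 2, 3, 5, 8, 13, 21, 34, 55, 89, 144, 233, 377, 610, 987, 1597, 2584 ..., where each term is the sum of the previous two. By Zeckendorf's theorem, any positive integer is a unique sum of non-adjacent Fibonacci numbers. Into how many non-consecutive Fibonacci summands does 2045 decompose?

Greedily peel off the largest Fibonacci term at each step:
take 1597 (≤ 2045); 2045 − 1597 = 448
take 377 (≤ 448); 448 − 377 = 71
take 55 (≤ 71); 71 − 55 = 16
take 13 (≤ 16); 16 − 13 = 3
take 3 (≤ 3); 3 − 3 = 0
2045 = 1597 + 377 + 55 + 13 + 3, which has 5 terms.

5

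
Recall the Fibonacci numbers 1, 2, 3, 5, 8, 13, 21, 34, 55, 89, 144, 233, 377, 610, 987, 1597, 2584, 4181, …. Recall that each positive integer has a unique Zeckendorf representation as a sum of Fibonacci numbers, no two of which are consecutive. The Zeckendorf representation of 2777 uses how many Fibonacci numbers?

5

Greedy algorithm:
2584 ≤ 2777 < 4181, so take 2584; remainder 193
144 ≤ 193 < 233, so take 144; remainder 49
34 ≤ 49 < 55, so take 34; remainder 15
13 ≤ 15 < 21, so take 13; remainder 2
2 ≤ 2 < 3, so take 2; remainder 0
2777 = 2584 + 144 + 34 + 13 + 2, which has 5 terms.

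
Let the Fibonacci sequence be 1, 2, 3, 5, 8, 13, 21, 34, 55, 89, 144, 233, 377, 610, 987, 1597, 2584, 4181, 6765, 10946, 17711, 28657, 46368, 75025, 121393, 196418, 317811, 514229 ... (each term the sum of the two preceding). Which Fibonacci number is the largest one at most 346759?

317811 ≤ 346759 < 514229, so the largest Fibonacci number not exceeding 346759 is 317811.

317811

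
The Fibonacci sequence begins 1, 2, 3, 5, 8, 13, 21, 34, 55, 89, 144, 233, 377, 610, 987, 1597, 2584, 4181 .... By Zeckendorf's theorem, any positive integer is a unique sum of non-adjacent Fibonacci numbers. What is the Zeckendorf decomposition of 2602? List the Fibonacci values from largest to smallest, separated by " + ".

take 2584 (≤ 2602); 2602 − 2584 = 18
take 13 (≤ 18); 18 − 13 = 5
take 5 (≤ 5); 5 − 5 = 0
So 2602 = 2584 + 13 + 5, with no two terms consecutive in the sequence.

2584 + 13 + 5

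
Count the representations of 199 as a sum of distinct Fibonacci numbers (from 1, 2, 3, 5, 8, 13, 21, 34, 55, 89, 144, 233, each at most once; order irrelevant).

9

Each representation comes from the Zeckendorf form by replacing some F_k with F_{k−1} + F_{k−2} where possible.
199 = 144+55 = 144+34+21 = 144+34+13+8 = 89+55+34+21 = … (5 more), for 9 in all.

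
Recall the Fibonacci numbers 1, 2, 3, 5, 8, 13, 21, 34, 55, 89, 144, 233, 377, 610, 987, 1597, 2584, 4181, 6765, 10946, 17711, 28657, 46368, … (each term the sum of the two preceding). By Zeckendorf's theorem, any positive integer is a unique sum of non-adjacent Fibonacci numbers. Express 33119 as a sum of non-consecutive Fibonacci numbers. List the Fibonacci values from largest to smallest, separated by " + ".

Greedy algorithm:
33119 − 28657 = 4462
4462 − 4181 = 281
281 − 233 = 48
48 − 34 = 14
14 − 13 = 1
1 − 1 = 0
So 33119 = 28657 + 4181 + 233 + 34 + 13 + 1, with no two terms consecutive in the sequence.

28657 + 4181 + 233 + 34 + 13 + 1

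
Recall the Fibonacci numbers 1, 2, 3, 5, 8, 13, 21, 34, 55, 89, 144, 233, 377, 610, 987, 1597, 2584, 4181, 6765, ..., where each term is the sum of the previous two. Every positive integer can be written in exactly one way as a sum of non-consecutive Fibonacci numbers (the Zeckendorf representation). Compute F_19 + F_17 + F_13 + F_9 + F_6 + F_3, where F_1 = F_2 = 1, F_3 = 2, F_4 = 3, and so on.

F_19 + F_17 + F_13 + F_9 + F_6 + F_3 = 4181 + 1597 + 233 + 34 + 8 + 2 = 6055.

6055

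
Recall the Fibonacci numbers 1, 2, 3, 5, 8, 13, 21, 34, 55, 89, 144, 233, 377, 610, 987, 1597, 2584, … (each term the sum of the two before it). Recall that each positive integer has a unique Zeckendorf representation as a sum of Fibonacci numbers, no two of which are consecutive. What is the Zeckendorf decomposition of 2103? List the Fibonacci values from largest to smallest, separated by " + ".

1597 + 377 + 89 + 34 + 5 + 1

2103: greatest Fibonacci not exceeding it is 1597, leaving 506
506: greatest Fibonacci not exceeding it is 377, leaving 129
129: greatest Fibonacci not exceeding it is 89, leaving 40
40: greatest Fibonacci not exceeding it is 34, leaving 6
6: greatest Fibonacci not exceeding it is 5, leaving 1
1: greatest Fibonacci not exceeding it is 1, leaving 0
So 2103 = 1597 + 377 + 89 + 34 + 5 + 1, with no two terms consecutive in the sequence.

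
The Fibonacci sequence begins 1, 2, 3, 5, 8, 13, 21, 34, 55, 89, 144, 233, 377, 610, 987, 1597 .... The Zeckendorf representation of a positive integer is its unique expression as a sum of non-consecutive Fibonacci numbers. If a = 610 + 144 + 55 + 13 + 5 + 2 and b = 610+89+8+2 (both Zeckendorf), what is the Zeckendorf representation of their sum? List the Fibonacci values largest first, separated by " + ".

The two numbers are 829 and 709, so their sum is 1538.
Greedily peel off the largest Fibonacci term at each step:
987 ≤ 1538 < 1597, so take 987; remainder 551
377 ≤ 551 < 610, so take 377; remainder 174
144 ≤ 174 < 233, so take 144; remainder 30
21 ≤ 30 < 34, so take 21; remainder 9
8 ≤ 9 < 13, so take 8; remainder 1
1 ≤ 1 < 2, so take 1; remainder 0

987 + 377 + 144 + 21 + 8 + 1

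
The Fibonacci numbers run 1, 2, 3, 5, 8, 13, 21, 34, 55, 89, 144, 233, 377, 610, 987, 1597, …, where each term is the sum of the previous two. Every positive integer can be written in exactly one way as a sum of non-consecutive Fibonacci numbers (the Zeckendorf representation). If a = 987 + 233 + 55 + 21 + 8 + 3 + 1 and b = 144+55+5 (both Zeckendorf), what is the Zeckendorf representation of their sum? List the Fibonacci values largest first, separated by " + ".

987 + 377 + 144 + 3 + 1

The two numbers are 1308 and 204, so their sum is 1512.
Greedy algorithm:
subtract 987 from 1512: 525 remains
subtract 377 from 525: 148 remains
subtract 144 from 148: 4 remains
subtract 3 from 4: 1 remains
subtract 1 from 1: 0 remains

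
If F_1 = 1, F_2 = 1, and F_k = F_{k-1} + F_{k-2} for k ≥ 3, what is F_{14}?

Iterating the recurrence up to F_{9} = 34 and F_{8} = 21:
F_{10} = F_{9} + F_{8} = 34 + 21 = 55
F_{11} = F_{10} + F_{9} = 55 + 34 = 89
F_{12} = F_{11} + F_{10} = 89 + 55 = 144
F_{13} = F_{12} + F_{11} = 144 + 89 = 233
F_{14} = F_{13} + F_{12} = 233 + 144 = 377

377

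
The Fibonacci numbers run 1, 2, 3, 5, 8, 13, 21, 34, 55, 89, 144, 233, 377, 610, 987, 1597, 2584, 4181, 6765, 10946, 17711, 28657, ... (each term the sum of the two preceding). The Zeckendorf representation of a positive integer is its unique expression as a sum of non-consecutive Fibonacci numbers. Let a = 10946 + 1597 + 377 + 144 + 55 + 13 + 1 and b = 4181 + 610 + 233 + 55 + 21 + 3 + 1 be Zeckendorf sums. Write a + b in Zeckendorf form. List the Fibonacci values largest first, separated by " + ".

The two numbers are 13133 and 5104, so their sum is 18237.
Repeatedly subtract the largest Fibonacci number that fits:
18237: greatest Fibonacci not exceeding it is 17711, leaving 526
526: greatest Fibonacci not exceeding it is 377, leaving 149
149: greatest Fibonacci not exceeding it is 144, leaving 5
5: greatest Fibonacci not exceeding it is 5, leaving 0

17711 + 377 + 144 + 5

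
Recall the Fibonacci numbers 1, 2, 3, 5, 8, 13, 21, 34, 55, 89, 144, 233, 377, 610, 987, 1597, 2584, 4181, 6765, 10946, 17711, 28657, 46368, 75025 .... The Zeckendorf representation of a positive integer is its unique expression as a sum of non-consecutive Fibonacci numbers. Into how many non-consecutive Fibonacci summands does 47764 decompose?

subtract 46368 from 47764: 1396 remains
subtract 987 from 1396: 409 remains
subtract 377 from 409: 32 remains
subtract 21 from 32: 11 remains
subtract 8 from 11: 3 remains
subtract 3 from 3: 0 remains
47764 = 46368 + 987 + 377 + 21 + 8 + 3, which has 6 terms.

6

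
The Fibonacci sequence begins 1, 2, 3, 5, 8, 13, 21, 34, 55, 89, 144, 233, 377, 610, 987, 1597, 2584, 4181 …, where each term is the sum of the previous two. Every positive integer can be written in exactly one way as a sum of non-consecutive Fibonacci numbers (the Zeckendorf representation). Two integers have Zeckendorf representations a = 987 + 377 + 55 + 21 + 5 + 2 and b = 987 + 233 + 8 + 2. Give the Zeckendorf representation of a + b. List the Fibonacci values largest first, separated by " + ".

The two numbers are 1447 and 1230, so their sum is 2677.
Greedy algorithm:
2584 ≤ 2677 < 4181, so take 2584; remainder 93
89 ≤ 93 < 144, so take 89; remainder 4
3 ≤ 4 < 5, so take 3; remainder 1
1 ≤ 1 < 2, so take 1; remainder 0

2584 + 89 + 3 + 1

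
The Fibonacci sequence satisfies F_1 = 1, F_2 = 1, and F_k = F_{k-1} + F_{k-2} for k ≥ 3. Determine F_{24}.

46368

Iterating the recurrence up to F_{17} = 1597 and F_{16} = 987:
F_{18} = F_{17} + F_{16} = 1597 + 987 = 2584
F_{19} = F_{18} + F_{17} = 2584 + 1597 = 4181
F_{20} = F_{19} + F_{18} = 4181 + 2584 = 6765
F_{21} = F_{20} + F_{19} = 6765 + 4181 = 10946
F_{22} = F_{21} + F_{20} = 10946 + 6765 = 17711
F_{23} = F_{22} + F_{21} = 17711 + 10946 = 28657
F_{24} = F_{23} + F_{22} = 28657 + 17711 = 46368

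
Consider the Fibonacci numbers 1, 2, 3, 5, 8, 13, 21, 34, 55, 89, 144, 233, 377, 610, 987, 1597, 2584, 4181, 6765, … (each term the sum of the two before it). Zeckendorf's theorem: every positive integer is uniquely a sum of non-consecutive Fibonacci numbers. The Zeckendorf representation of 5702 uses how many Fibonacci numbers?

5

Greedy algorithm:
5702: greatest Fibonacci not exceeding it is 4181, leaving 1521
1521: greatest Fibonacci not exceeding it is 987, leaving 534
534: greatest Fibonacci not exceeding it is 377, leaving 157
157: greatest Fibonacci not exceeding it is 144, leaving 13
13: greatest Fibonacci not exceeding it is 13, leaving 0
5702 = 4181 + 987 + 377 + 144 + 13, which has 5 terms.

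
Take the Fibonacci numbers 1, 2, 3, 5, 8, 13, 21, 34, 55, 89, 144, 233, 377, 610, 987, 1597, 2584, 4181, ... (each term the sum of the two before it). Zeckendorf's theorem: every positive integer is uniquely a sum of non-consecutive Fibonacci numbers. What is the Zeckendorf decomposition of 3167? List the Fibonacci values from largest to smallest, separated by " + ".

2584 + 377 + 144 + 55 + 5 + 2

Greedily peel off the largest Fibonacci term at each step:
3167 − 2584 = 583
583 − 377 = 206
206 − 144 = 62
62 − 55 = 7
7 − 5 = 2
2 − 2 = 0
So 3167 = 2584 + 377 + 144 + 55 + 5 + 2, with no two terms consecutive in the sequence.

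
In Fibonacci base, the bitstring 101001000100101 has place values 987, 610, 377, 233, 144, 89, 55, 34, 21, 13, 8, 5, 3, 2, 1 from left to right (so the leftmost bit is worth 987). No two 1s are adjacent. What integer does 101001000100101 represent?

1470

Summing the place values of the 1 bits: 987 + 377 + 89 + 13 + 3 + 1 = 1470.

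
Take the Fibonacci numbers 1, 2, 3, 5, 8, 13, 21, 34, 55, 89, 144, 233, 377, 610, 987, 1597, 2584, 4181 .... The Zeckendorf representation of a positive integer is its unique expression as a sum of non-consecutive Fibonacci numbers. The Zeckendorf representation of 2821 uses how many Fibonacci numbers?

4

subtract 2584 from 2821: 237 remains
subtract 233 from 237: 4 remains
subtract 3 from 4: 1 remains
subtract 1 from 1: 0 remains
2821 = 2584 + 233 + 3 + 1, which has 4 terms.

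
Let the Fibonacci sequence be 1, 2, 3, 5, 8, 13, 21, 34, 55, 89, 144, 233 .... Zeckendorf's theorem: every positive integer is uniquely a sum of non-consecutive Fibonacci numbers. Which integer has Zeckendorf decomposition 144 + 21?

165

144 + 21 = 165.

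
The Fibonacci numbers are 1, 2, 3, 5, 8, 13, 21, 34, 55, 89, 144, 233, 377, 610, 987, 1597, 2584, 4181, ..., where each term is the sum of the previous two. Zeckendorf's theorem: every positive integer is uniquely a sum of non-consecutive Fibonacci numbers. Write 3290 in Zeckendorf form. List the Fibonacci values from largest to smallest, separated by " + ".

Greedily peel off the largest Fibonacci term at each step:
3290 − 2584 = 706
706 − 610 = 96
96 − 89 = 7
7 − 5 = 2
2 − 2 = 0
So 3290 = 2584 + 610 + 89 + 5 + 2, with no two terms consecutive in the sequence.

2584 + 610 + 89 + 5 + 2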